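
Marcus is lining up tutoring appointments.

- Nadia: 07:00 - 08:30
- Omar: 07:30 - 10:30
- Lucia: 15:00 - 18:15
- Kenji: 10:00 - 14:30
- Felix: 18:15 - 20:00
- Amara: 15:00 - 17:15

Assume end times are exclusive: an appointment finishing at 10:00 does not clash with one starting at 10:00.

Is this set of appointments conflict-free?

Sorted by start: Nadia, Omar, Kenji, Lucia, Amara, Felix.
Omar starts before Nadia ends → Nadia and Omar overlap.
That's a conflict, so the schedule is not conflict-free.

No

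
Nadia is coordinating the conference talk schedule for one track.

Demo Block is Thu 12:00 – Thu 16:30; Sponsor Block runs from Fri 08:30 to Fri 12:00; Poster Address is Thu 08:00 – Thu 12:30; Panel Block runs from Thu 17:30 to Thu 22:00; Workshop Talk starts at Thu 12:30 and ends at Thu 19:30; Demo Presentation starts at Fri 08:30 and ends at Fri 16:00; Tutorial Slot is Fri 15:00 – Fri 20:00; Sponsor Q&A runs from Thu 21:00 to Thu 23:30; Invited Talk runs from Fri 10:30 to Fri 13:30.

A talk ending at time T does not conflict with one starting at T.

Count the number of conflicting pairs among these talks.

8

Sorted by start: Poster Address, Demo Block, Workshop Talk, Panel Block, Sponsor Q&A, Demo Presentation, Sponsor Block, Invited Talk, Tutorial Slot.
Demo Block starts before Poster Address ends → Poster Address and Demo Block overlap.
Workshop Talk starts exactly when Poster Address ends (back-to-back, no overlap); Poster Address is clear from here.
Workshop Talk starts before Demo Block ends → Demo Block and Workshop Talk overlap.
Panel Block starts after Demo Block ends; Demo Block is clear from here.
Panel Block starts before Workshop Talk ends → Workshop Talk and Panel Block overlap.
Sponsor Q&A starts after Workshop Talk ends; Workshop Talk is clear from here.
Sponsor Q&A starts before Panel Block ends → Panel Block and Sponsor Q&A overlap.
Demo Presentation starts after Panel Block ends; Panel Block is clear from here.
Demo Presentation starts after Sponsor Q&A ends; Sponsor Q&A is clear from here.
Sponsor Block starts before Demo Presentation ends → Demo Presentation and Sponsor Block overlap.
Invited Talk starts before Demo Presentation ends → Demo Presentation and Invited Talk overlap.
Tutorial Slot starts before Demo Presentation ends → Demo Presentation and Tutorial Slot overlap.
Invited Talk starts before Sponsor Block ends → Sponsor Block and Invited Talk overlap.
Tutorial Slot starts after Sponsor Block ends.
Tutorial Slot starts after Invited Talk ends.
Overlapping pairs: Demo Block & Poster Address, Demo Block & Workshop Talk, Demo Presentation & Invited Talk, Demo Presentation & Sponsor Block, Demo Presentation & Tutorial Slot, Invited Talk & Sponsor Block, Panel Block & Sponsor Q&A, Panel Block & Workshop Talk — 8 in total.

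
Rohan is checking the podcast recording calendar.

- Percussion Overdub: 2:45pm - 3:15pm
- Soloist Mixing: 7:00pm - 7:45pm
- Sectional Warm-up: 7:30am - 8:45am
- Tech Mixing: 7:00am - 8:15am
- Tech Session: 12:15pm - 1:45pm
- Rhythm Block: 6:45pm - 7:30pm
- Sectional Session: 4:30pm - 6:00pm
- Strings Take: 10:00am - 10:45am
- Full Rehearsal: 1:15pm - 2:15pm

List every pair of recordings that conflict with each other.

Check each pair: they overlap iff neither finishes before the other starts.
Sorted by start: Tech Mixing, Sectional Warm-up, Strings Take, Tech Session, Full Rehearsal, Percussion Overdub, Sectional Session, Rhythm Block, Soloist Mixing.
Sectional Warm-up starts before Tech Mixing ends → Tech Mixing and Sectional Warm-up overlap.
Strings Take starts after Tech Mixing ends, so nothing later overlaps Tech Mixing either.
Strings Take starts after Sectional Warm-up ends, so nothing later overlaps Sectional Warm-up either.
Tech Session starts after Strings Take ends, so nothing later overlaps Strings Take either.
Full Rehearsal starts before Tech Session ends → Tech Session and Full Rehearsal overlap.
Percussion Overdub starts after Tech Session ends, so nothing later overlaps Tech Session either.
Percussion Overdub starts after Full Rehearsal ends, so nothing later overlaps Full Rehearsal either.
Sectional Session starts after Percussion Overdub ends, so nothing later overlaps Percussion Overdub either.
Rhythm Block starts after Sectional Session ends, so nothing later overlaps Sectional Session either.
Soloist Mixing starts before Rhythm Block ends → Rhythm Block and Soloist Mixing overlap.

Full Rehearsal & Tech Session, Rhythm Block & Soloist Mixing, Sectional Warm-up & Tech Mixing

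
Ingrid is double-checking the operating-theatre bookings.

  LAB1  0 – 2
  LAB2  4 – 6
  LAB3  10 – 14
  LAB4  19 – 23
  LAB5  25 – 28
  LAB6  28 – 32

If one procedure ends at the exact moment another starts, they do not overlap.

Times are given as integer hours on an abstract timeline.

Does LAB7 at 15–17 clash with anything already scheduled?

LAB1: ends 2 at or before LAB7 starts 15 → clear.
LAB2: ends 6 at or before LAB7 starts 15 → clear.
LAB3: ends 14 at or before LAB7 starts 15 → clear.
LAB4: starts 19 at or after LAB7 ends 17 → clear.
LAB5: starts 25 at or after LAB7 ends 17 → clear.
LAB6: starts 28 at or after LAB7 ends 17 → clear.

No — it doesn't clash with anything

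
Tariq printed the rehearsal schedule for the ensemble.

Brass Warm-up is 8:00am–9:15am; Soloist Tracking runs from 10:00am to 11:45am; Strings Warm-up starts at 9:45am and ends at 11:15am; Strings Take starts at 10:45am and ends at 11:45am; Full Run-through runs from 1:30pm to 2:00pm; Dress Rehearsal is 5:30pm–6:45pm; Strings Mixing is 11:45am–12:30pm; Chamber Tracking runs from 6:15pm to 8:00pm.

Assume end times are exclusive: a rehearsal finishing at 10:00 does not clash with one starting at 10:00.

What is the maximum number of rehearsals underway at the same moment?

3

Walk through starts and ends in time order (an end at T is processed before a start at T):
8:00am start Brass Warm-up → 1
9:15am end Brass Warm-up → 0
9:45am start Strings Warm-up → 1
10:00am start Soloist Tracking → 2
10:45am start Strings Take → 3
11:15am end Strings Warm-up → 2
11:45am end Soloist Tracking → 1
11:45am end Strings Take → 0
11:45am start Strings Mixing → 1
12:30pm end Strings Mixing → 0
1:30pm start Full Run-through → 1
2:00pm end Full Run-through → 0
5:30pm start Dress Rehearsal → 1
6:15pm start Chamber Tracking → 2
6:45pm end Dress Rehearsal → 1
8:00pm end Chamber Tracking → 0
Peak is 3, at 10:45am (Soloist Tracking, Strings Take, Strings Warm-up).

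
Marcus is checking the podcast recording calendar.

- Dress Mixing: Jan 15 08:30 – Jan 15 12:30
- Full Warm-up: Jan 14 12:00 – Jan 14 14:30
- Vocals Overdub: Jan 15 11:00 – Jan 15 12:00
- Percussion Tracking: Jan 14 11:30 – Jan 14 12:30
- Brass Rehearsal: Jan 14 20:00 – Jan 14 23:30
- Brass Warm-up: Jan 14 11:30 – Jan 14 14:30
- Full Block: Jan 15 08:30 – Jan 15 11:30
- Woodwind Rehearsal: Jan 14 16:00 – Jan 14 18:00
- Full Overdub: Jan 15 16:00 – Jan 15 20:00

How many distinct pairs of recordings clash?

Two intervals overlap when each starts before the other ends.
Sorted by start: Percussion Tracking, Brass Warm-up, Full Warm-up, Woodwind Rehearsal, Brass Rehearsal, Dress Mixing, Full Block, Vocals Overdub, Full Overdub.
Brass Warm-up starts before Percussion Tracking ends → Percussion Tracking and Brass Warm-up overlap.
Full Warm-up starts before Percussion Tracking ends → Percussion Tracking and Full Warm-up overlap.
Woodwind Rehearsal starts after Percussion Tracking ends; Percussion Tracking is clear from here.
Full Warm-up starts before Brass Warm-up ends → Brass Warm-up and Full Warm-up overlap.
Woodwind Rehearsal starts after Brass Warm-up ends; Brass Warm-up is clear from here.
Woodwind Rehearsal starts after Full Warm-up ends; Full Warm-up is clear from here.
Brass Rehearsal starts after Woodwind Rehearsal ends; Woodwind Rehearsal is clear from here.
Dress Mixing starts after Brass Rehearsal ends; Brass Rehearsal is clear from here.
Full Block starts before Dress Mixing ends → Dress Mixing and Full Block overlap.
Vocals Overdub starts before Dress Mixing ends → Dress Mixing and Vocals Overdub overlap.
Full Overdub starts after Dress Mixing ends.
Vocals Overdub starts before Full Block ends → Full Block and Vocals Overdub overlap.
Full Overdub starts after Full Block ends.
Full Overdub starts after Vocals Overdub ends.
Overlapping pairs: Brass Warm-up & Full Warm-up, Brass Warm-up & Percussion Tracking, Dress Mixing & Full Block, Dress Mixing & Vocals Overdub, Full Block & Vocals Overdub, Full Warm-up & Percussion Tracking — 6 in total.

6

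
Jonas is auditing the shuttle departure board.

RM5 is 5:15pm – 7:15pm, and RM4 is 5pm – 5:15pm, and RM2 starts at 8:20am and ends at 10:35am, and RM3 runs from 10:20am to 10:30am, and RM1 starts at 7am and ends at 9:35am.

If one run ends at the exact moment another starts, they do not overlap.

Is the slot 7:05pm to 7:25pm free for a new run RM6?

No — it overlaps RM5

RM1: ends 9:35am at or before RM6 starts 7:05pm → clear.
RM2: ends 10:35am at or before RM6 starts 7:05pm → clear.
RM3: ends 10:30am at or before RM6 starts 7:05pm → clear.
RM4: ends 5:15pm at or before RM6 starts 7:05pm → clear.
RM5: starts 5:15pm before RM6 ends 7:25pm, and ends 7:15pm after RM6 starts 7:05pm → overlap.
RM6 overlaps RM5.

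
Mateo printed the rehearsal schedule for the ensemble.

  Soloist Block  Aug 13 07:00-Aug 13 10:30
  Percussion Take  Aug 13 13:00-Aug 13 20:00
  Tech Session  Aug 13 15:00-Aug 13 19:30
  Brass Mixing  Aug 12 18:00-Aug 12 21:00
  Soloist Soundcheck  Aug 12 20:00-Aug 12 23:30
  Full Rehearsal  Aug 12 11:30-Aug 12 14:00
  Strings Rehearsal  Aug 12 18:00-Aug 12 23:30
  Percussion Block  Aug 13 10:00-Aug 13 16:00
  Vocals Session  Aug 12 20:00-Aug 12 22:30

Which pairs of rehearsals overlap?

Brass Mixing & Soloist Soundcheck, Brass Mixing & Strings Rehearsal, Brass Mixing & Vocals Session, Percussion Block & Percussion Take, Percussion Block & Soloist Block, Percussion Block & Tech Session, Percussion Take & Tech Session, Soloist Soundcheck & Strings Rehearsal, Soloist Soundcheck & Vocals Session, Strings Rehearsal & Vocals Session

Sorted by start: Full Rehearsal, Brass Mixing, Strings Rehearsal, Vocals Session, Soloist Soundcheck, Soloist Block, Percussion Block, Percussion Take, Tech Session.
Brass Mixing starts after Full Rehearsal ends, so Full Rehearsal has no further overlaps.
Strings Rehearsal starts before Brass Mixing ends → Brass Mixing and Strings Rehearsal overlap.
Vocals Session starts before Brass Mixing ends → Brass Mixing and Vocals Session overlap.
Soloist Soundcheck starts before Brass Mixing ends → Brass Mixing and Soloist Soundcheck overlap.
Soloist Block starts after Brass Mixing ends, so Brass Mixing has no further overlaps.
Vocals Session starts before Strings Rehearsal ends → Strings Rehearsal and Vocals Session overlap.
Soloist Soundcheck starts before Strings Rehearsal ends → Strings Rehearsal and Soloist Soundcheck overlap.
Soloist Block starts after Strings Rehearsal ends, so Strings Rehearsal has no further overlaps.
Soloist Soundcheck starts before Vocals Session ends → Vocals Session and Soloist Soundcheck overlap.
Soloist Block starts after Vocals Session ends, so Vocals Session has no further overlaps.
Soloist Block starts after Soloist Soundcheck ends, so Soloist Soundcheck has no further overlaps.
Percussion Block starts before Soloist Block ends → Soloist Block and Percussion Block overlap.
Percussion Take starts after Soloist Block ends, so Soloist Block has no further overlaps.
Percussion Take starts before Percussion Block ends → Percussion Block and Percussion Take overlap.
Tech Session starts before Percussion Block ends → Percussion Block and Tech Session overlap.
Tech Session starts before Percussion Take ends → Percussion Take and Tech Session overlap.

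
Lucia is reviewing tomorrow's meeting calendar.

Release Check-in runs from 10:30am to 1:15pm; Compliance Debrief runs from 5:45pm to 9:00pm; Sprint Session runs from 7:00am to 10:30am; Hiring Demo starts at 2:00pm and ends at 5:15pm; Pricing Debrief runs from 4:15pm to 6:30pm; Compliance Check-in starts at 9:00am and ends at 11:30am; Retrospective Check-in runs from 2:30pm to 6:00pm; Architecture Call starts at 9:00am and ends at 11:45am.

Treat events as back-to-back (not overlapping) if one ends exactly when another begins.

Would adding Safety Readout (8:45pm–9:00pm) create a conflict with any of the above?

Yes — it overlaps Compliance Debrief

Sprint Session: ends 10:30am at or before Safety Readout starts 8:45pm → clear.
Compliance Check-in: ends 11:30am at or before Safety Readout starts 8:45pm → clear.
Architecture Call: ends 11:45am at or before Safety Readout starts 8:45pm → clear.
Release Check-in: ends 1:15pm at or before Safety Readout starts 8:45pm → clear.
Hiring Demo: ends 5:15pm at or before Safety Readout starts 8:45pm → clear.
Retrospective Check-in: ends 6:00pm at or before Safety Readout starts 8:45pm → clear.
Pricing Debrief: ends 6:30pm at or before Safety Readout starts 8:45pm → clear.
Compliance Debrief: starts 5:45pm before Safety Readout ends 9:00pm, and ends 9:00pm after Safety Readout starts 8:45pm → overlap.
Safety Readout overlaps Compliance Debrief.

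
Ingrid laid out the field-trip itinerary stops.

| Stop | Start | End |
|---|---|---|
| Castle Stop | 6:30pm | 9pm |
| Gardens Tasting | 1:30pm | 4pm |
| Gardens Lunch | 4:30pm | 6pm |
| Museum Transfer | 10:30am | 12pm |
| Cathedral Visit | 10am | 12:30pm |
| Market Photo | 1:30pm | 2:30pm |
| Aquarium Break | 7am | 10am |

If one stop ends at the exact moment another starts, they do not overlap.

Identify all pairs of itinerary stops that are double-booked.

Cathedral Visit & Museum Transfer, Gardens Tasting & Market Photo

Sorted by start: Aquarium Break, Cathedral Visit, Museum Transfer, Market Photo, Gardens Tasting, Gardens Lunch, Castle Stop.
Cathedral Visit starts exactly when Aquarium Break ends (back-to-back, no overlap); Aquarium Break is clear from here.
Museum Transfer starts before Cathedral Visit ends → Cathedral Visit and Museum Transfer overlap.
Market Photo starts after Cathedral Visit ends; Cathedral Visit is clear from here.
Market Photo starts after Museum Transfer ends; Museum Transfer is clear from here.
Gardens Tasting starts before Market Photo ends → Market Photo and Gardens Tasting overlap.
Gardens Lunch starts after Market Photo ends; Market Photo is clear from here.
Gardens Lunch starts after Gardens Tasting ends; Gardens Tasting is clear from here.
Castle Stop starts after Gardens Lunch ends.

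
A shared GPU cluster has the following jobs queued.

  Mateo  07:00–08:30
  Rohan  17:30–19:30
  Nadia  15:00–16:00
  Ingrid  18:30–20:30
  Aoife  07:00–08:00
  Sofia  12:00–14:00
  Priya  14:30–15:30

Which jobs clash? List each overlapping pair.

Sorted by start: Mateo, Aoife, Sofia, Priya, Nadia, Rohan, Ingrid.
Aoife starts before Mateo ends → Mateo and Aoife overlap.
Sofia starts after Mateo ends, so Mateo has no further overlaps.
Sofia starts after Aoife ends, so Aoife has no further overlaps.
Priya starts after Sofia ends, so Sofia has no further overlaps.
Nadia starts before Priya ends → Priya and Nadia overlap.
Rohan starts after Priya ends, so Priya has no further overlaps.
Rohan starts after Nadia ends, so Nadia has no further overlaps.
Ingrid starts before Rohan ends → Rohan and Ingrid overlap.

Aoife & Mateo, Ingrid & Rohan, Nadia & Priya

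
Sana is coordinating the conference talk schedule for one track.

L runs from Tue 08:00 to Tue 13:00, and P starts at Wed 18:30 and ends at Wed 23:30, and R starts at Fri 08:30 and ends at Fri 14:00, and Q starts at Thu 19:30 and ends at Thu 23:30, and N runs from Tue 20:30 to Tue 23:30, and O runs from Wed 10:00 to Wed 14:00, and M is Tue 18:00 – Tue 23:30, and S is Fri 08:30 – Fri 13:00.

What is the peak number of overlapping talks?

Sort all start/end points and keep a running count:
Tue 08:00 start L → 1
Tue 13:00 end L → 0
Tue 18:00 start M → 1
Tue 20:30 start N → 2
Tue 23:30 end M → 1
Tue 23:30 end N → 0
Wed 10:00 start O → 1
Wed 14:00 end O → 0
Wed 18:30 start P → 1
Wed 23:30 end P → 0
Thu 19:30 start Q → 1
Thu 23:30 end Q → 0
Fri 08:30 start R → 1
Fri 08:30 start S → 2
Fri 13:00 end S → 1
Fri 14:00 end R → 0
Peak is 2, at Tue 20:30 (M, N).

2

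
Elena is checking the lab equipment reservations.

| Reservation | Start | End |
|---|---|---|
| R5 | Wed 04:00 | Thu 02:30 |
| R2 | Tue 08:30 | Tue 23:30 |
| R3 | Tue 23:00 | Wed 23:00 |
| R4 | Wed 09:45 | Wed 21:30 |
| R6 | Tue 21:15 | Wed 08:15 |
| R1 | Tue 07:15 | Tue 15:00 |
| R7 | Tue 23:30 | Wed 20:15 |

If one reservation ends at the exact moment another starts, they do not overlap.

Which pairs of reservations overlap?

Check each pair: they overlap iff neither finishes before the other starts.
Sorted by start: R1, R2, R6, R3, R7, R5, R4.
R2 starts before R1 ends → R1 and R2 overlap.
R6 starts after R1 ends — done with R1.
R6 starts before R2 ends → R2 and R6 overlap.
R3 starts before R2 ends → R2 and R3 overlap.
R7 starts exactly when R2 ends (back-to-back, no overlap) — done with R2.
R3 starts before R6 ends → R6 and R3 overlap.
R7 starts before R6 ends → R6 and R7 overlap.
R5 starts before R6 ends → R6 and R5 overlap.
R4 starts after R6 ends.
R7 starts before R3 ends → R3 and R7 overlap.
R5 starts before R3 ends → R3 and R5 overlap.
R4 starts before R3 ends → R3 and R4 overlap.
R5 starts before R7 ends → R7 and R5 overlap.
R4 starts before R7 ends → R7 and R4 overlap.
R4 starts before R5 ends → R5 and R4 overlap.

R1 & R2, R2 & R3, R2 & R6, R3 & R4, R3 & R5, R3 & R6, R3 & R7, R4 & R5, R4 & R7, R5 & R6, R5 & R7, R6 & R7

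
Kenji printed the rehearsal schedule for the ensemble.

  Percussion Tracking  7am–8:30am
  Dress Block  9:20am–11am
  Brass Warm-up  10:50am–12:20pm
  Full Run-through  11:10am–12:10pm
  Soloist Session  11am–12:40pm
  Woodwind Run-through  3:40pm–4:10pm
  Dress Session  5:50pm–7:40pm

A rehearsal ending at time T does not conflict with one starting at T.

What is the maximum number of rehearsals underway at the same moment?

3

Walk through starts and ends in time order (an end at T is processed before a start at T):
7am start Percussion Tracking → 1
8:30am end Percussion Tracking → 0
9:20am start Dress Block → 1
10:50am start Brass Warm-up → 2
11am end Dress Block → 1
11am start Soloist Session → 2
11:10am start Full Run-through → 3
12:10pm end Full Run-through → 2
12:20pm end Brass Warm-up → 1
12:40pm end Soloist Session → 0
3:40pm start Woodwind Run-through → 1
4:10pm end Woodwind Run-through → 0
5:50pm start Dress Session → 1
7:40pm end Dress Session → 0
Peak is 3, at 11:10am (Brass Warm-up, Full Run-through, Soloist Session).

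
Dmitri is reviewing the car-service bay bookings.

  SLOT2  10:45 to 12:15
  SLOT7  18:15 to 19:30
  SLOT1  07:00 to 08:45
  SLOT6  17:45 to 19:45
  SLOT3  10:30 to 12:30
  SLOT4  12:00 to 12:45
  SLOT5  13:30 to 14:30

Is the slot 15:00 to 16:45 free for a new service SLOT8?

SLOT1: ends 08:45 at or before SLOT8 starts 15:00 → clear.
SLOT3: ends 12:30 at or before SLOT8 starts 15:00 → clear.
SLOT2: ends 12:15 at or before SLOT8 starts 15:00 → clear.
SLOT4: ends 12:45 at or before SLOT8 starts 15:00 → clear.
SLOT5: ends 14:30 at or before SLOT8 starts 15:00 → clear.
SLOT6: starts 17:45 at or after SLOT8 ends 16:45 → clear.
SLOT7: starts 18:15 at or after SLOT8 ends 16:45 → clear.

Yes — the slot is free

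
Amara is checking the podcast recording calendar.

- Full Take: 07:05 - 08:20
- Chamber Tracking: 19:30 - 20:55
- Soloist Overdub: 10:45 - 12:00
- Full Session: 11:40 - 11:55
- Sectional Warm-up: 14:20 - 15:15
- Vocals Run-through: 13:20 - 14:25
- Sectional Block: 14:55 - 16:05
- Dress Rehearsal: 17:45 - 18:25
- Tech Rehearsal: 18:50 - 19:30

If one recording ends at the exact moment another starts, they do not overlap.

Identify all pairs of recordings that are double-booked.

Full Session & Soloist Overdub, Sectional Block & Sectional Warm-up, Sectional Warm-up & Vocals Run-through

Two intervals overlap when each starts before the other ends.
Sorted by start: Full Take, Soloist Overdub, Full Session, Vocals Run-through, Sectional Warm-up, Sectional Block, Dress Rehearsal, Tech Rehearsal, Chamber Tracking.
Soloist Overdub starts after Full Take ends; Full Take is clear from here.
Full Session starts before Soloist Overdub ends → Soloist Overdub and Full Session overlap.
Vocals Run-through starts after Soloist Overdub ends; Soloist Overdub is clear from here.
Vocals Run-through starts after Full Session ends; Full Session is clear from here.
Sectional Warm-up starts before Vocals Run-through ends → Vocals Run-through and Sectional Warm-up overlap.
Sectional Block starts after Vocals Run-through ends; Vocals Run-through is clear from here.
Sectional Block starts before Sectional Warm-up ends → Sectional Warm-up and Sectional Block overlap.
Dress Rehearsal starts after Sectional Warm-up ends; Sectional Warm-up is clear from here.
Dress Rehearsal starts after Sectional Block ends; Sectional Block is clear from here.
Tech Rehearsal starts after Dress Rehearsal ends; Dress Rehearsal is clear from here.
Chamber Tracking starts exactly when Tech Rehearsal ends (back-to-back, no overlap).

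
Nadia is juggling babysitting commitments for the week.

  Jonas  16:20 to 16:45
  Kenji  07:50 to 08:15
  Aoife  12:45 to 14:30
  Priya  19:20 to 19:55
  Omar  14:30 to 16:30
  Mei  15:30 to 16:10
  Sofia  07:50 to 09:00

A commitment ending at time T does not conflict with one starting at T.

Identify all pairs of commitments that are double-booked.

Sorted by start: Sofia, Kenji, Aoife, Omar, Mei, Jonas, Priya.
Kenji starts before Sofia ends → Sofia and Kenji overlap.
Aoife starts after Sofia ends, so nothing later overlaps Sofia either.
Aoife starts after Kenji ends, so nothing later overlaps Kenji either.
Omar starts exactly when Aoife ends (back-to-back, no overlap), so nothing later overlaps Aoife either.
Mei starts before Omar ends → Omar and Mei overlap.
Jonas starts before Omar ends → Omar and Jonas overlap.
Priya starts after Omar ends.
Jonas starts after Mei ends, so nothing later overlaps Mei either.
Priya starts after Jonas ends.

Jonas & Omar, Kenji & Sofia, Mei & Omar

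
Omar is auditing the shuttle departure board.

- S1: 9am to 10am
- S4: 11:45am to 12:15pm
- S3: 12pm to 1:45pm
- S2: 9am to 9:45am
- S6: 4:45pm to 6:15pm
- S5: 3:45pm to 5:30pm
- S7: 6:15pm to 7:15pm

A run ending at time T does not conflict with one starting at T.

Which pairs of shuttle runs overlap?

Check each pair: they overlap iff neither finishes before the other starts.
Sorted by start: S1, S2, S4, S3, S5, S6, S7.
S2 starts before S1 ends → S1 and S2 overlap.
S4 starts after S1 ends, so nothing later overlaps S1 either.
S4 starts after S2 ends, so nothing later overlaps S2 either.
S3 starts before S4 ends → S4 and S3 overlap.
S5 starts after S4 ends, so nothing later overlaps S4 either.
S5 starts after S3 ends, so nothing later overlaps S3 either.
S6 starts before S5 ends → S5 and S6 overlap.
S7 starts after S5 ends.
S7 starts exactly when S6 ends (back-to-back, no overlap).

S1 & S2, S3 & S4, S5 & S6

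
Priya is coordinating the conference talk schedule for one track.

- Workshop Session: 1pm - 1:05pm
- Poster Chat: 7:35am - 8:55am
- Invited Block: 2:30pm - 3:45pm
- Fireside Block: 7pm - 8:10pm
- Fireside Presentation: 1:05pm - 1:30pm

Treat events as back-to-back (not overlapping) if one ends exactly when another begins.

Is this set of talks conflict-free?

Yes

Check each pair: they overlap iff neither finishes before the other starts.
Sorted by start: Poster Chat, Workshop Session, Fireside Presentation, Invited Block, Fireside Block.
Workshop Session starts after Poster Chat ends — done with Poster Chat.
Fireside Presentation starts exactly when Workshop Session ends (back-to-back, no overlap) — done with Workshop Session.
Invited Block starts after Fireside Presentation ends — done with Fireside Presentation.
Fireside Block starts after Invited Block ends.
Every pair is clear; the schedule has no overlaps.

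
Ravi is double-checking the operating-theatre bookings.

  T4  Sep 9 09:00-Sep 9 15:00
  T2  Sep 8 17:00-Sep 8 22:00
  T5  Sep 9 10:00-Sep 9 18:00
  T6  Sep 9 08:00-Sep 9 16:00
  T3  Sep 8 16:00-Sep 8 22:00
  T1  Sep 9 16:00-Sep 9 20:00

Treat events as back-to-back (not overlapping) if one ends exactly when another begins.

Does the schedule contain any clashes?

Yes

Sorted by start: T3, T2, T6, T4, T5, T1.
T2 starts before T3 ends → T3 and T2 overlap.
That's a conflict, so the schedule is not conflict-free.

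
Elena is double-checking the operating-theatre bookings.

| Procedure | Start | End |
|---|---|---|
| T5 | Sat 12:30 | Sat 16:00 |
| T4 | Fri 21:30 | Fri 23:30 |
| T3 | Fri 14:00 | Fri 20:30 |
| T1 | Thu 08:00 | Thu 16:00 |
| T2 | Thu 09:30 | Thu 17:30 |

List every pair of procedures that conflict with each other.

Sorted by start: T1, T2, T3, T4, T5.
T2 starts before T1 ends → T1 and T2 overlap.
T3 starts after T1 ends; T1 is clear from here.
T3 starts after T2 ends; T2 is clear from here.
T4 starts after T3 ends; T3 is clear from here.
T5 starts after T4 ends.

T1 & T2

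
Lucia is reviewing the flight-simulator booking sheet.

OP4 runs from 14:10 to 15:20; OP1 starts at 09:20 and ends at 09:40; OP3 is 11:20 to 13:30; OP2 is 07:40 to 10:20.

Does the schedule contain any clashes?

Yes

Check each pair: they overlap iff neither finishes before the other starts.
Sorted by start: OP2, OP1, OP3, OP4.
OP1 starts before OP2 ends → OP2 and OP1 overlap.
That's a conflict, so the schedule is not conflict-free.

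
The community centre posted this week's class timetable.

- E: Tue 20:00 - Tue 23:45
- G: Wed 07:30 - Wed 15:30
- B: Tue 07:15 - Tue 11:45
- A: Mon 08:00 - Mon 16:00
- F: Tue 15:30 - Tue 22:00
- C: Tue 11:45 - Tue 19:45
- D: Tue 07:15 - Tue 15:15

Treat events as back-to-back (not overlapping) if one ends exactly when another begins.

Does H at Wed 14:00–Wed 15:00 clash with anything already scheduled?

Yes — it overlaps G

A: ends Mon 16:00 at or before H starts Wed 14:00 → clear.
B: ends Tue 11:45 at or before H starts Wed 14:00 → clear.
D: ends Tue 15:15 at or before H starts Wed 14:00 → clear.
C: ends Tue 19:45 at or before H starts Wed 14:00 → clear.
F: ends Tue 22:00 at or before H starts Wed 14:00 → clear.
E: ends Tue 23:45 at or before H starts Wed 14:00 → clear.
G: starts Wed 07:30 before H ends Wed 15:00, and ends Wed 15:30 after H starts Wed 14:00 → overlap.
H overlaps G.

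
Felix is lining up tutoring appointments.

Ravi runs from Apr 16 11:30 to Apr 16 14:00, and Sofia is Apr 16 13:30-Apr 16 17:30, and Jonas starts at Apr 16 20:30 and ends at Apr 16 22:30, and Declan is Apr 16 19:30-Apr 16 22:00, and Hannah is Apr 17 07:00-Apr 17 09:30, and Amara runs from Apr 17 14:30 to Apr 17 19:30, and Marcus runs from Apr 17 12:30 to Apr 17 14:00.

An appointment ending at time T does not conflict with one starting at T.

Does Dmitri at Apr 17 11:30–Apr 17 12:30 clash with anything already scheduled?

Ravi: ends Apr 16 14:00 at or before Dmitri starts Apr 17 11:30 → clear.
Sofia: ends Apr 16 17:30 at or before Dmitri starts Apr 17 11:30 → clear.
Declan: ends Apr 16 22:00 at or before Dmitri starts Apr 17 11:30 → clear.
Jonas: ends Apr 16 22:30 at or before Dmitri starts Apr 17 11:30 → clear.
Hannah: ends Apr 17 09:30 at or before Dmitri starts Apr 17 11:30 → clear.
Marcus: starts Apr 17 12:30 at or after Dmitri ends Apr 17 12:30 → clear.
Amara: starts Apr 17 14:30 at or after Dmitri ends Apr 17 12:30 → clear.

No — it doesn't clash with anything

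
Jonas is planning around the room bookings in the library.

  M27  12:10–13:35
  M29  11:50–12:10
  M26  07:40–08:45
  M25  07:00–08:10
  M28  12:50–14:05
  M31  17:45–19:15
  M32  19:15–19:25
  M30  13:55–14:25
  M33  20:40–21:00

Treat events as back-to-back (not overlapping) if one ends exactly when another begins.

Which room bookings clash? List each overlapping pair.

Two intervals overlap when each starts before the other ends.
Sorted by start: M25, M26, M29, M27, M28, M30, M31, M32, M33.
M26 starts before M25 ends → M25 and M26 overlap.
M29 starts after M25 ends, so M25 has no further overlaps.
M29 starts after M26 ends, so M26 has no further overlaps.
M27 starts exactly when M29 ends (back-to-back, no overlap), so M29 has no further overlaps.
M28 starts before M27 ends → M27 and M28 overlap.
M30 starts after M27 ends, so M27 has no further overlaps.
M30 starts before M28 ends → M28 and M30 overlap.
M31 starts after M28 ends, so M28 has no further overlaps.
M31 starts after M30 ends, so M30 has no further overlaps.
M32 starts exactly when M31 ends (back-to-back, no overlap), so M31 has no further overlaps.
M33 starts after M32 ends.

M25 & M26, M27 & M28, M28 & M30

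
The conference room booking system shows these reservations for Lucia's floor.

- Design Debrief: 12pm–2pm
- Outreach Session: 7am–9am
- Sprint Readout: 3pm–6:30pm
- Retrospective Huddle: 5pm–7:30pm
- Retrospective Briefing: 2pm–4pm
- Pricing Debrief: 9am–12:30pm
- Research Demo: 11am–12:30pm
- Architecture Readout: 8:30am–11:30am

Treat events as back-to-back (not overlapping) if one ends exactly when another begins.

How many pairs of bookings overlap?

8

Sorted by start: Outreach Session, Architecture Readout, Pricing Debrief, Research Demo, Design Debrief, Retrospective Briefing, Sprint Readout, Retrospective Huddle.
Architecture Readout starts before Outreach Session ends → Outreach Session and Architecture Readout overlap.
Pricing Debrief starts exactly when Outreach Session ends (back-to-back, no overlap), so Outreach Session has no further overlaps.
Pricing Debrief starts before Architecture Readout ends → Architecture Readout and Pricing Debrief overlap.
Research Demo starts before Architecture Readout ends → Architecture Readout and Research Demo overlap.
Design Debrief starts after Architecture Readout ends, so Architecture Readout has no further overlaps.
Research Demo starts before Pricing Debrief ends → Pricing Debrief and Research Demo overlap.
Design Debrief starts before Pricing Debrief ends → Pricing Debrief and Design Debrief overlap.
Retrospective Briefing starts after Pricing Debrief ends, so Pricing Debrief has no further overlaps.
Design Debrief starts before Research Demo ends → Research Demo and Design Debrief overlap.
Retrospective Briefing starts after Research Demo ends, so Research Demo has no further overlaps.
Retrospective Briefing starts exactly when Design Debrief ends (back-to-back, no overlap), so Design Debrief has no further overlaps.
Sprint Readout starts before Retrospective Briefing ends → Retrospective Briefing and Sprint Readout overlap.
Retrospective Huddle starts after Retrospective Briefing ends.
Retrospective Huddle starts before Sprint Readout ends → Sprint Readout and Retrospective Huddle overlap.
Overlapping pairs: Architecture Readout & Outreach Session, Architecture Readout & Pricing Debrief, Architecture Readout & Research Demo, Design Debrief & Pricing Debrief, Design Debrief & Research Demo, Pricing Debrief & Research Demo, Retrospective Briefing & Sprint Readout, Retrospective Huddle & Sprint Readout — 8 in total.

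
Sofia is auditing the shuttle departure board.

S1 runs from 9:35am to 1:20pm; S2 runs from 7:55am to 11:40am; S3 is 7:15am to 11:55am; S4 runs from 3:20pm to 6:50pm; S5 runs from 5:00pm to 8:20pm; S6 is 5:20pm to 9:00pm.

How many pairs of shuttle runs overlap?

Sorted by start: S3, S2, S1, S4, S5, S6.
S2 starts before S3 ends → S3 and S2 overlap.
S1 starts before S3 ends → S3 and S1 overlap.
S4 starts after S3 ends — done with S3.
S1 starts before S2 ends → S2 and S1 overlap.
S4 starts after S2 ends — done with S2.
S4 starts after S1 ends — done with S1.
S5 starts before S4 ends → S4 and S5 overlap.
S6 starts before S4 ends → S4 and S6 overlap.
S6 starts before S5 ends → S5 and S6 overlap.
Overlapping pairs: S1 & S2, S1 & S3, S2 & S3, S4 & S5, S4 & S6, S5 & S6 — 6 in total.

6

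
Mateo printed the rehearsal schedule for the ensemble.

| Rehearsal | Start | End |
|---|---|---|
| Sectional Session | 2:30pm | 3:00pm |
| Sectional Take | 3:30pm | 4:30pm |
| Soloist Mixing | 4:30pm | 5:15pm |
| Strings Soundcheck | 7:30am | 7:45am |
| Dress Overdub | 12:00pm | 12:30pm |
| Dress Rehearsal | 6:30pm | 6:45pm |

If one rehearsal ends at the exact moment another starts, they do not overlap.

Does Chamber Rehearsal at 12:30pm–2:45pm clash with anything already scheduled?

Strings Soundcheck: ends 7:45am at or before Chamber Rehearsal starts 12:30pm → clear.
Dress Overdub: ends 12:30pm at or before Chamber Rehearsal starts 12:30pm → clear.
Sectional Session: starts 2:30pm before Chamber Rehearsal ends 2:45pm, and ends 3:00pm after Chamber Rehearsal starts 12:30pm → overlap.
Sectional Take: starts 3:30pm at or after Chamber Rehearsal ends 2:45pm → clear.
Soloist Mixing: starts 4:30pm at or after Chamber Rehearsal ends 2:45pm → clear.
Dress Rehearsal: starts 6:30pm at or after Chamber Rehearsal ends 2:45pm → clear.
Chamber Rehearsal overlaps Sectional Session.

Yes — it overlaps Sectional Session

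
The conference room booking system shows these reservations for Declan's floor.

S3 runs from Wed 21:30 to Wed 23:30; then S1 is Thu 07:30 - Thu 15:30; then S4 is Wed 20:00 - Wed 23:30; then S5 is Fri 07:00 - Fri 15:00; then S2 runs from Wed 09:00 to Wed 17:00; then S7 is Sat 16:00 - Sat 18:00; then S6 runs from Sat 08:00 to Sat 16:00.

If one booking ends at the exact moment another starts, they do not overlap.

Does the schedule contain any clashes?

Yes

Two intervals overlap when each starts before the other ends.
Sorted by start: S2, S4, S3, S1, S5, S6, S7.
S4 starts after S2 ends; S2 is clear from here.
S3 starts before S4 ends → S4 and S3 overlap.
That's a conflict, so the schedule is not conflict-free.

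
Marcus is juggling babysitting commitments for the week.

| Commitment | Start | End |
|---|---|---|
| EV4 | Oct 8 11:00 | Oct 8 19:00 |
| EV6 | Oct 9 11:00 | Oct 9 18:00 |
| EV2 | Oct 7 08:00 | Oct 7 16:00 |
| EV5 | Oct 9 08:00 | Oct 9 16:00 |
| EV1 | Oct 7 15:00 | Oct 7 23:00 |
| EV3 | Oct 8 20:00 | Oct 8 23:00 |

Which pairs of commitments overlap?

Sorted by start: EV2, EV1, EV4, EV3, EV5, EV6.
EV1 starts before EV2 ends → EV2 and EV1 overlap.
EV4 starts after EV2 ends — done with EV2.
EV4 starts after EV1 ends — done with EV1.
EV3 starts after EV4 ends — done with EV4.
EV5 starts after EV3 ends — done with EV3.
EV6 starts before EV5 ends → EV5 and EV6 overlap.

EV1 & EV2, EV5 & EV6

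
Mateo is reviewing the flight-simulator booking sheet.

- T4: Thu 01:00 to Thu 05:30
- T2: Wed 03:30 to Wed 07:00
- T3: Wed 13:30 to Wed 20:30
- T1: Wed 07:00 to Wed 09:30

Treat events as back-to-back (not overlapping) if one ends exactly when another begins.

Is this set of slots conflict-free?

Sorted by start: T2, T1, T3, T4.
T1 starts exactly when T2 ends (back-to-back, no overlap), so T2 has no further overlaps.
T3 starts after T1 ends, so T1 has no further overlaps.
T4 starts after T3 ends.
Every pair is clear; the schedule has no overlaps.

Yes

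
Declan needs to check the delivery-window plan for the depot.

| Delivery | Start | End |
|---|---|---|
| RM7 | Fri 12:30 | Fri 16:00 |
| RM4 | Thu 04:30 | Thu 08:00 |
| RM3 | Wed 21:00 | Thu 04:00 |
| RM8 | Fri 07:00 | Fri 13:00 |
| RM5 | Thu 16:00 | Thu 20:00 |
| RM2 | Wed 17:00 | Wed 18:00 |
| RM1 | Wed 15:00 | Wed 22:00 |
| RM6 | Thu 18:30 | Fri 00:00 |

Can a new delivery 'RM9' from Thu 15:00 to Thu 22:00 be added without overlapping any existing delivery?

RM1: ends Wed 22:00 at or before RM9 starts Thu 15:00 → clear.
RM2: ends Wed 18:00 at or before RM9 starts Thu 15:00 → clear.
RM3: ends Thu 04:00 at or before RM9 starts Thu 15:00 → clear.
RM4: ends Thu 08:00 at or before RM9 starts Thu 15:00 → clear.
RM5: starts Thu 16:00 before RM9 ends Thu 22:00, and ends Thu 20:00 after RM9 starts Thu 15:00 → overlap.
RM6: starts Thu 18:30 before RM9 ends Thu 22:00, and ends Fri 00:00 after RM9 starts Thu 15:00 → overlap.
RM8: starts Fri 07:00 at or after RM9 ends Thu 22:00 → clear.
RM7: starts Fri 12:30 at or after RM9 ends Thu 22:00 → clear.
RM9 overlaps RM5, RM6.

No — it overlaps RM5, RM6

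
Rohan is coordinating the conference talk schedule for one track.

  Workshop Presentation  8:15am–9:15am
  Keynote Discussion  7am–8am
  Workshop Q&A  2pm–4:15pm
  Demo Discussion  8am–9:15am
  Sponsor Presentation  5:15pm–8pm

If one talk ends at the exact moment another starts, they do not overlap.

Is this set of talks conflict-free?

Sorted by start: Keynote Discussion, Demo Discussion, Workshop Presentation, Workshop Q&A, Sponsor Presentation.
Demo Discussion starts exactly when Keynote Discussion ends (back-to-back, no overlap) — done with Keynote Discussion.
Workshop Presentation starts before Demo Discussion ends → Demo Discussion and Workshop Presentation overlap.
That's a conflict, so the schedule is not conflict-free.

No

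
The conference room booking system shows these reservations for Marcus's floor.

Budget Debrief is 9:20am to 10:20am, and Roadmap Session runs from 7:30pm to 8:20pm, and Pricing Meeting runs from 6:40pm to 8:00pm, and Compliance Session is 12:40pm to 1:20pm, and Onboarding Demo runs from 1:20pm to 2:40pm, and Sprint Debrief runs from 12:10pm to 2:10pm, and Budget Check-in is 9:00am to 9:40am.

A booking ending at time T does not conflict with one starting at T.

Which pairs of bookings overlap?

Budget Check-in & Budget Debrief, Compliance Session & Sprint Debrief, Onboarding Demo & Sprint Debrief, Pricing Meeting & Roadmap Session

Sorted by start: Budget Check-in, Budget Debrief, Sprint Debrief, Compliance Session, Onboarding Demo, Pricing Meeting, Roadmap Session.
Budget Debrief starts before Budget Check-in ends → Budget Check-in and Budget Debrief overlap.
Sprint Debrief starts after Budget Check-in ends; Budget Check-in is clear from here.
Sprint Debrief starts after Budget Debrief ends; Budget Debrief is clear from here.
Compliance Session starts before Sprint Debrief ends → Sprint Debrief and Compliance Session overlap.
Onboarding Demo starts before Sprint Debrief ends → Sprint Debrief and Onboarding Demo overlap.
Pricing Meeting starts after Sprint Debrief ends; Sprint Debrief is clear from here.
Onboarding Demo starts exactly when Compliance Session ends (back-to-back, no overlap); Compliance Session is clear from here.
Pricing Meeting starts after Onboarding Demo ends; Onboarding Demo is clear from here.
Roadmap Session starts before Pricing Meeting ends → Pricing Meeting and Roadmap Session overlap.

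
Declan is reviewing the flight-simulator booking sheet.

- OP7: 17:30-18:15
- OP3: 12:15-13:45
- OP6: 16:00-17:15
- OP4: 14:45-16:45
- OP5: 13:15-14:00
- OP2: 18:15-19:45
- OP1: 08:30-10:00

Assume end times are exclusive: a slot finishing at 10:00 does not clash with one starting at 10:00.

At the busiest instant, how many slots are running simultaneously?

Walk through starts and ends in time order (an end at T is processed before a start at T):
08:30 start OP1 → 1
10:00 end OP1 → 0
12:15 start OP3 → 1
13:15 start OP5 → 2
13:45 end OP3 → 1
14:00 end OP5 → 0
14:45 start OP4 → 1
16:00 start OP6 → 2
16:45 end OP4 → 1
17:15 end OP6 → 0
17:30 start OP7 → 1
18:15 end OP7 → 0
18:15 start OP2 → 1
19:45 end OP2 → 0
Peak is 2, at 13:15 (OP3, OP5).

2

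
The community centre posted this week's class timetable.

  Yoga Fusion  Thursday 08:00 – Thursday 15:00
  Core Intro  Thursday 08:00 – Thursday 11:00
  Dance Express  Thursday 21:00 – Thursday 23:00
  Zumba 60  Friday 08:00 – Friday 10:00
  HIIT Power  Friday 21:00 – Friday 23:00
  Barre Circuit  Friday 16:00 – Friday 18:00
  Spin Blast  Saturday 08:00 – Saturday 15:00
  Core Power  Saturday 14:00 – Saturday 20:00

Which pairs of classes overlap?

Core Intro & Yoga Fusion, Core Power & Spin Blast

Sorted by start: Yoga Fusion, Core Intro, Dance Express, Zumba 60, Barre Circuit, HIIT Power, Spin Blast, Core Power.
Core Intro starts before Yoga Fusion ends → Yoga Fusion and Core Intro overlap.
Dance Express starts after Yoga Fusion ends, so Yoga Fusion has no further overlaps.
Dance Express starts after Core Intro ends, so Core Intro has no further overlaps.
Zumba 60 starts after Dance Express ends, so Dance Express has no further overlaps.
Barre Circuit starts after Zumba 60 ends, so Zumba 60 has no further overlaps.
HIIT Power starts after Barre Circuit ends, so Barre Circuit has no further overlaps.
Spin Blast starts after HIIT Power ends, so HIIT Power has no further overlaps.
Core Power starts before Spin Blast ends → Spin Blast and Core Power overlap.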